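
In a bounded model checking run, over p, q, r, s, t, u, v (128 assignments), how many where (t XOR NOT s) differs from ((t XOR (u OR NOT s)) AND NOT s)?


F1 = (t XOR NOT s)
F2 = ((t XOR (u OR NOT s)) AND NOT s)
Evaluate both on each of 128 rows (bits = p,q,r,s,t,u,v):
  row 0 [0000000]: F1=1 F2=1 -> 0
  row 1 [0000001]: F1=1 F2=1 -> 0
  row 2 [0000010]: F1=1 F2=1 -> 0
  row 3 [0000011]: F1=1 F2=1 -> 0
  row 4 [0000100]: F1=0 F2=0 -> 0
  (every remaining row is evaluated the same way; all 128 results are listed next)
Full result column, 8 rows per line (p,q,r,s fixed per line; t,u,v runs 000..111 left to right):
  rows 0-7 [p,q,r,s=0000]: 00000000  (ones: 0)
  rows 8-15 [p,q,r,s=0001]: 00001111  (ones: 4)
  rows 16-23 [p,q,r,s=0010]: 00000000  (ones: 0)
  rows 24-31 [p,q,r,s=0011]: 00001111  (ones: 4)
  rows 32-39 [p,q,r,s=0100]: 00000000  (ones: 0)
  rows 40-47 [p,q,r,s=0101]: 00001111  (ones: 4)
  rows 48-55 [p,q,r,s=0110]: 00000000  (ones: 0)
  rows 56-63 [p,q,r,s=0111]: 00001111  (ones: 4)
  rows 64-71 [p,q,r,s=1000]: 00000000  (ones: 0)
  rows 72-79 [p,q,r,s=1001]: 00001111  (ones: 4)
  rows 80-87 [p,q,r,s=1010]: 00000000  (ones: 0)
  rows 88-95 [p,q,r,s=1011]: 00001111  (ones: 4)
  rows 96-103 [p,q,r,s=1100]: 00000000  (ones: 0)
  rows 104-111 [p,q,r,s=1101]: 00001111  (ones: 4)
  rows 112-119 [p,q,r,s=1110]: 00000000  (ones: 0)
  rows 120-127 [p,q,r,s=1111]: 00001111  (ones: 4)
Disagreements = 0+4+0+4+0+4+0+4+0+4+0+4+0+4+0+4 = 32

32


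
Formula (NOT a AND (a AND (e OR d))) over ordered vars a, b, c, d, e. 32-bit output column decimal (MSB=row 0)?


Formula: (NOT a AND (a AND (e OR d))) over a, b, c, d, e (32 rows)
Evaluate each row (bits = a,b,c,d,e, MSB first):
  row 0 [00000]: (NOT 0 AND (0 AND (0 OR 0))) -> 0
  row 1 [00001]: (NOT 0 AND (0 AND (1 OR 0))) -> 0
  row 2 [00010]: (NOT 0 AND (0 AND (0 OR 1))) -> 0
  row 3 [00011]: (NOT 0 AND (0 AND (1 OR 1))) -> 0
  row 4 [00100]: (NOT 0 AND (0 AND (0 OR 0))) -> 0
  row 5 [00101]: (NOT 0 AND (0 AND (1 OR 0))) -> 0
  row 6 [00110]: (NOT 0 AND (0 AND (0 OR 1))) -> 0
  row 7 [00111]: (NOT 0 AND (0 AND (1 OR 1))) -> 0
  row 8 [01000]: (NOT 0 AND (0 AND (0 OR 0))) -> 0
  row 9 [01001]: (NOT 0 AND (0 AND (1 OR 0))) -> 0
  row 10 [01010]: (NOT 0 AND (0 AND (0 OR 1))) -> 0
  row 11 [01011]: (NOT 0 AND (0 AND (1 OR 1))) -> 0
  row 12 [01100]: (NOT 0 AND (0 AND (0 OR 0))) -> 0
  row 13 [01101]: (NOT 0 AND (0 AND (1 OR 0))) -> 0
  row 14 [01110]: (NOT 0 AND (0 AND (0 OR 1))) -> 0
  row 15 [01111]: (NOT 0 AND (0 AND (1 OR 1))) -> 0
  row 16 [10000]: (NOT 1 AND (1 AND (0 OR 0))) -> 0
  row 17 [10001]: (NOT 1 AND (1 AND (1 OR 0))) -> 0
  row 18 [10010]: (NOT 1 AND (1 AND (0 OR 1))) -> 0
  row 19 [10011]: (NOT 1 AND (1 AND (1 OR 1))) -> 0
  row 20 [10100]: (NOT 1 AND (1 AND (0 OR 0))) -> 0
  row 21 [10101]: (NOT 1 AND (1 AND (1 OR 0))) -> 0
  row 22 [10110]: (NOT 1 AND (1 AND (0 OR 1))) -> 0
  row 23 [10111]: (NOT 1 AND (1 AND (1 OR 1))) -> 0
  row 24 [11000]: (NOT 1 AND (1 AND (0 OR 0))) -> 0
  row 25 [11001]: (NOT 1 AND (1 AND (1 OR 0))) -> 0
  row 26 [11010]: (NOT 1 AND (1 AND (0 OR 1))) -> 0
  row 27 [11011]: (NOT 1 AND (1 AND (1 OR 1))) -> 0
  row 28 [11100]: (NOT 1 AND (1 AND (0 OR 0))) -> 0
  row 29 [11101]: (NOT 1 AND (1 AND (1 OR 0))) -> 0
  row 30 [11110]: (NOT 1 AND (1 AND (0 OR 1))) -> 0
  row 31 [11111]: (NOT 1 AND (1 AND (1 OR 1))) -> 0
Full result column, 4 rows per line (a,b,c fixed per line; d,e runs 00..11 left to right):
  rows 0-3 [a,b,c=000]: 0000  = hex 0
  rows 4-7 [a,b,c=001]: 0000  = hex 0
  rows 8-11 [a,b,c=010]: 0000  = hex 0
  rows 12-15 [a,b,c=011]: 0000  = hex 0
  rows 16-19 [a,b,c=100]: 0000  = hex 0
  rows 20-23 [a,b,c=101]: 0000  = hex 0
  rows 24-27 [a,b,c=110]: 0000  = hex 0
  rows 28-31 [a,b,c=111]: 0000  = hex 0
Output column (row 0 .. row 31) = 00000000000000000000000000000000
Output column grouped in 4s = 0000 0000 0000 0000 0000 0000 0000 0000 = 0x00000000
Convert to decimal digit by digit (value = value*16 + digit):
  0 -> 0
  0*16 + 0 = 0
  0*16 + 0 = 0
  0*16 + 0 = 0
  0*16 + 0 = 0
  0*16 + 0 = 0
  0*16 + 0 = 0
  0*16 + 0 = 0
Decimal = 0

0


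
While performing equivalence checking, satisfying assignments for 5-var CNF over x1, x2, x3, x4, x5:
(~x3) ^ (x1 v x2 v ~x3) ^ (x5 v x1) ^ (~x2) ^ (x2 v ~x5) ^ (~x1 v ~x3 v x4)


CNF with 6 clauses over 5 vars (32 assignments).
An assignment satisfies CNF iff every clause has >=1 true literal.
Check each row (bits = x1,x2,x3,x4,x5; clause T/F shown):
  row 0 [00000]: clauses=TTFTTT -> 0
  row 1 [00001]: clauses=TTTTFT -> 0
  row 2 [00010]: clauses=TTFTTT -> 0
  row 3 [00011]: clauses=TTTTFT -> 0
  row 4 [00100]: clauses=FFFTTT -> 0
  row 5 [00101]: clauses=FFTTFT -> 0
  row 6 [00110]: clauses=FFFTTT -> 0
  row 7 [00111]: clauses=FFTTFT -> 0
  row 8 [01000]: clauses=TTFFTT -> 0
  row 9 [01001]: clauses=TTTFTT -> 0
  row 10 [01010]: clauses=TTFFTT -> 0
  row 11 [01011]: clauses=TTTFTT -> 0
  row 12 [01100]: clauses=FTFFTT -> 0
  row 13 [01101]: clauses=FTTFTT -> 0
  row 14 [01110]: clauses=FTFFTT -> 0
  row 15 [01111]: clauses=FTTFTT -> 0
  row 16 [10000]: clauses=TTTTTT -> 1
  row 17 [10001]: clauses=TTTTFT -> 0
  row 18 [10010]: clauses=TTTTTT -> 1
  row 19 [10011]: clauses=TTTTFT -> 0
  row 20 [10100]: clauses=FTTTTF -> 0
  row 21 [10101]: clauses=FTTTFF -> 0
  row 22 [10110]: clauses=FTTTTT -> 0
  row 23 [10111]: clauses=FTTTFT -> 0
  row 24 [11000]: clauses=TTTFTT -> 0
  row 25 [11001]: clauses=TTTFTT -> 0
  row 26 [11010]: clauses=TTTFTT -> 0
  row 27 [11011]: clauses=TTTFTT -> 0
  row 28 [11100]: clauses=FTTFTF -> 0
  row 29 [11101]: clauses=FTTFTF -> 0
  row 30 [11110]: clauses=FTTFTT -> 0
  row 31 [11111]: clauses=FTTFTT -> 0
Full result column, 8 rows per line (x1,x2 fixed per line; x3,x4,x5 runs 000..111 left to right):
  rows 0-7 [x1,x2=00]: 00000000  (ones: 0)
  rows 8-15 [x1,x2=01]: 00000000  (ones: 0)
  rows 16-23 [x1,x2=10]: 10100000  (ones: 2)
  rows 24-31 [x1,x2=11]: 00000000  (ones: 0)
Satisfying assignments = 0+0+2+0 = 2

2


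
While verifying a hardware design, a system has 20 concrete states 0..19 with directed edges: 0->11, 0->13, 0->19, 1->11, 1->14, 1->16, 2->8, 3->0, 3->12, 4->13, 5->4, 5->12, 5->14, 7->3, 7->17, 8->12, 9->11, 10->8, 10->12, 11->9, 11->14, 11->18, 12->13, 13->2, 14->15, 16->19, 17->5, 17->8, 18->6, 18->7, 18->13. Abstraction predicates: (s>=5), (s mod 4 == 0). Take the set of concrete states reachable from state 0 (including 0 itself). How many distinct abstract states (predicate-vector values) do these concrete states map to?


BFS from 0:
Concrete reachable: {0, 2, 3, 4, 5, 6, 7, 8, 9, 11, 12, 13, 14, 15, 17, 18, 19}
Abstract via predicates (s>=5), (s mod 4 == 0):
  (0,0) <- {2, 3}
  (0,1) <- {0, 4}
  (1,0) <- {5, 6, 7, 9, 11, 13, 14, 15, 17, 18, 19}
  (1,1) <- {8, 12}
Distinct abstract states = 4

4


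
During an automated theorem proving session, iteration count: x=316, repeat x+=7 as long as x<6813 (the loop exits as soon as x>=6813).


Step 1: x goes from 316 toward 6813 by 7; the body runs while x<6813, so iterations = ceil((bound-start)/step)
Step 2: Distance=6497
Step 3: ceil(6497/7)=929

929


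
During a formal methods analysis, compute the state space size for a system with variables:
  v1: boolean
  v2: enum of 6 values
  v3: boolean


State space = product of domain sizes of all variables.
Domain sizes:
  v1 (boolean): 2
  v2 (enum of 6 values): 6
  v3 (boolean): 2
Product = 2 * 6 * 2 = 24

24


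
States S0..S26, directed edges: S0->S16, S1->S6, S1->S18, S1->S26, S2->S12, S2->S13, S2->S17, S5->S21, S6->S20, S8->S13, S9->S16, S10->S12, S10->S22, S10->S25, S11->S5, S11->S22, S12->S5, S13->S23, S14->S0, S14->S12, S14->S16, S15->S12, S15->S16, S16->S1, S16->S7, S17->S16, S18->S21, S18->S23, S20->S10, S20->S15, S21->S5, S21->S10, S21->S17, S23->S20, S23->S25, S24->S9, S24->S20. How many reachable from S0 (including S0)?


BFS from S0:
  layer 0: {S0}
  layer 1: {S16}
  layer 2: {S1, S7}
  layer 3: {S6, S18, S26}
  layer 4: {S20, S21, S23}
  layer 5: {S5, S10, S15, S17, S25}
  layer 6: {S12, S22}
Reachable set: {S0, S1, S5, S6, S7, S10, S12, S15, S16, S17, S18, S20, S21, S22, S23, S25, S26}
Count = 17

17


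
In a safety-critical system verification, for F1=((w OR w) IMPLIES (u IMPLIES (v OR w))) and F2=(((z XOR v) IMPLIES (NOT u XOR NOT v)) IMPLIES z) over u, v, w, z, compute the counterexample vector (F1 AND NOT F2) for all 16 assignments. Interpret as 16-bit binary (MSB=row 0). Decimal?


F1 = ((w OR w) IMPLIES (u IMPLIES (v OR w)))
F2 = (((z XOR v) IMPLIES (NOT u XOR NOT v)) IMPLIES z)
Counterexample to F1=>F2 is where F1=1 and F2=0.
Evaluate each row (bits = u,v,w,z, MSB first):
  row 0 [0000]: F1=1 F2=0 -> F1&~F2 -> 1
  row 1 [0001]: F1=1 F2=1 -> F1&~F2 -> 0
  row 2 [0010]: F1=1 F2=0 -> F1&~F2 -> 1
  row 3 [0011]: F1=1 F2=1 -> F1&~F2 -> 0
  row 4 [0100]: F1=1 F2=0 -> F1&~F2 -> 1
  row 5 [0101]: F1=1 F2=1 -> F1&~F2 -> 0
  row 6 [0110]: F1=1 F2=0 -> F1&~F2 -> 1
  row 7 [0111]: F1=1 F2=1 -> F1&~F2 -> 0
  row 8 [1000]: F1=1 F2=0 -> F1&~F2 -> 1
  row 9 [1001]: F1=1 F2=1 -> F1&~F2 -> 0
  row 10 [1010]: F1=1 F2=0 -> F1&~F2 -> 1
  row 11 [1011]: F1=1 F2=1 -> F1&~F2 -> 0
  row 12 [1100]: F1=1 F2=1 -> F1&~F2 -> 0
  row 13 [1101]: F1=1 F2=1 -> F1&~F2 -> 0
  row 14 [1110]: F1=1 F2=1 -> F1&~F2 -> 0
  row 15 [1111]: F1=1 F2=1 -> F1&~F2 -> 0
Full result column, 4 rows per line (u,v fixed per line; w,z runs 00..11 left to right):
  rows 0-3 [u,v=00]: 1010  = hex A
  rows 4-7 [u,v=01]: 1010  = hex A
  rows 8-11 [u,v=10]: 1010  = hex A
  rows 12-15 [u,v=11]: 0000  = hex 0
Counterexample vector (row 0 .. row 15) = 1010101010100000
Output column grouped in 4s = 1010 1010 1010 0000 = 0xAAA0
Convert to decimal digit by digit (value = value*16 + digit):
  A -> 10
  10*16 + 10 (A) = 170
  170*16 + 10 (A) = 2730
  2730*16 + 0 = 43680
Decimal = 43680

43680


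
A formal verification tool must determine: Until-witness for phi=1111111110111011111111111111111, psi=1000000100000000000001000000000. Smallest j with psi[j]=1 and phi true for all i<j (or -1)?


(phi U psi) at 0: need smallest j with psi[j]=1 and phi[i]=1 for all i in [0,j).
Scan from step 0:
  step 0: psi=1 and phi held for [0,0) -> witness found
Witness step = 0

0


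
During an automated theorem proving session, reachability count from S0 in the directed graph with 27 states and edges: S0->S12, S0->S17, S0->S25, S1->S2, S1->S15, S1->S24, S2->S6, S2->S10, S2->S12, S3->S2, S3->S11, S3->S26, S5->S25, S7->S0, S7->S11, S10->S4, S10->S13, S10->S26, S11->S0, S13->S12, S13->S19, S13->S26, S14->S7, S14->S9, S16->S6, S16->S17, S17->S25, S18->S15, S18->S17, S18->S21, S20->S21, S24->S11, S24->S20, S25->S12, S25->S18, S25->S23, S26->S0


BFS from S0:
  layer 0: {S0}
  layer 1: {S12, S17, S25}
  layer 2: {S18, S23}
  layer 3: {S15, S21}
Reachable set: {S0, S12, S15, S17, S18, S21, S23, S25}
Count = 8

8


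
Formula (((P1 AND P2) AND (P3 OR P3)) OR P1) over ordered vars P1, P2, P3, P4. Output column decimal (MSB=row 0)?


Formula: (((P1 AND P2) AND (P3 OR P3)) OR P1) over P1, P2, P3, P4 (16 rows)
Evaluate each row (bits = P1,P2,P3,P4, MSB first):
  row 0 [0000]: (((0 AND 0) AND (0 OR 0)) OR 0) -> 0
  row 1 [0001]: (((0 AND 0) AND (0 OR 0)) OR 0) -> 0
  row 2 [0010]: (((0 AND 0) AND (1 OR 1)) OR 0) -> 0
  row 3 [0011]: (((0 AND 0) AND (1 OR 1)) OR 0) -> 0
  row 4 [0100]: (((0 AND 1) AND (0 OR 0)) OR 0) -> 0
  row 5 [0101]: (((0 AND 1) AND (0 OR 0)) OR 0) -> 0
  row 6 [0110]: (((0 AND 1) AND (1 OR 1)) OR 0) -> 0
  row 7 [0111]: (((0 AND 1) AND (1 OR 1)) OR 0) -> 0
  row 8 [1000]: (((1 AND 0) AND (0 OR 0)) OR 1) -> 1
  row 9 [1001]: (((1 AND 0) AND (0 OR 0)) OR 1) -> 1
  row 10 [1010]: (((1 AND 0) AND (1 OR 1)) OR 1) -> 1
  row 11 [1011]: (((1 AND 0) AND (1 OR 1)) OR 1) -> 1
  row 12 [1100]: (((1 AND 1) AND (0 OR 0)) OR 1) -> 1
  row 13 [1101]: (((1 AND 1) AND (0 OR 0)) OR 1) -> 1
  row 14 [1110]: (((1 AND 1) AND (1 OR 1)) OR 1) -> 1
  row 15 [1111]: (((1 AND 1) AND (1 OR 1)) OR 1) -> 1
Full result column, 4 rows per line (P1,P2 fixed per line; P3,P4 runs 00..11 left to right):
  rows 0-3 [P1,P2=00]: 0000  = hex 0
  rows 4-7 [P1,P2=01]: 0000  = hex 0
  rows 8-11 [P1,P2=10]: 1111  = hex F
  rows 12-15 [P1,P2=11]: 1111  = hex F
Output column (row 0 .. row 15) = 0000000011111111
Output column grouped in 4s = 0000 0000 1111 1111 = 0x00FF
Convert to decimal digit by digit (value = value*16 + digit):
  0 -> 0
  0*16 + 0 = 0
  0*16 + 15 (F) = 15
  15*16 + 15 (F) = 255
Decimal = 255

255


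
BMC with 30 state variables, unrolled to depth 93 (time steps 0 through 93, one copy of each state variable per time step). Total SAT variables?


BMC unrolls to depth k, creating one copy of each state var for steps 0..k.
Step count = 93 + 1 = 94 (steps 0 through 93)
Vars per step = 30
Total = 30 * 94 = 2820

2820


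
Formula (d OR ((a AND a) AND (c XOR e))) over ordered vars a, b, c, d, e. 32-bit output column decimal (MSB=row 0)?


Formula: (d OR ((a AND a) AND (c XOR e))) over a, b, c, d, e (32 rows)
Evaluate each row (bits = a,b,c,d,e, MSB first):
  row 0 [00000]: (0 OR ((0 AND 0) AND (0 XOR 0))) -> 0
  row 1 [00001]: (0 OR ((0 AND 0) AND (0 XOR 1))) -> 0
  row 2 [00010]: (1 OR ((0 AND 0) AND (0 XOR 0))) -> 1
  row 3 [00011]: (1 OR ((0 AND 0) AND (0 XOR 1))) -> 1
  row 4 [00100]: (0 OR ((0 AND 0) AND (1 XOR 0))) -> 0
  row 5 [00101]: (0 OR ((0 AND 0) AND (1 XOR 1))) -> 0
  row 6 [00110]: (1 OR ((0 AND 0) AND (1 XOR 0))) -> 1
  row 7 [00111]: (1 OR ((0 AND 0) AND (1 XOR 1))) -> 1
  row 8 [01000]: (0 OR ((0 AND 0) AND (0 XOR 0))) -> 0
  row 9 [01001]: (0 OR ((0 AND 0) AND (0 XOR 1))) -> 0
  row 10 [01010]: (1 OR ((0 AND 0) AND (0 XOR 0))) -> 1
  row 11 [01011]: (1 OR ((0 AND 0) AND (0 XOR 1))) -> 1
  row 12 [01100]: (0 OR ((0 AND 0) AND (1 XOR 0))) -> 0
  row 13 [01101]: (0 OR ((0 AND 0) AND (1 XOR 1))) -> 0
  row 14 [01110]: (1 OR ((0 AND 0) AND (1 XOR 0))) -> 1
  row 15 [01111]: (1 OR ((0 AND 0) AND (1 XOR 1))) -> 1
  row 16 [10000]: (0 OR ((1 AND 1) AND (0 XOR 0))) -> 0
  row 17 [10001]: (0 OR ((1 AND 1) AND (0 XOR 1))) -> 1
  row 18 [10010]: (1 OR ((1 AND 1) AND (0 XOR 0))) -> 1
  row 19 [10011]: (1 OR ((1 AND 1) AND (0 XOR 1))) -> 1
  row 20 [10100]: (0 OR ((1 AND 1) AND (1 XOR 0))) -> 1
  row 21 [10101]: (0 OR ((1 AND 1) AND (1 XOR 1))) -> 0
  row 22 [10110]: (1 OR ((1 AND 1) AND (1 XOR 0))) -> 1
  row 23 [10111]: (1 OR ((1 AND 1) AND (1 XOR 1))) -> 1
  row 24 [11000]: (0 OR ((1 AND 1) AND (0 XOR 0))) -> 0
  row 25 [11001]: (0 OR ((1 AND 1) AND (0 XOR 1))) -> 1
  row 26 [11010]: (1 OR ((1 AND 1) AND (0 XOR 0))) -> 1
  row 27 [11011]: (1 OR ((1 AND 1) AND (0 XOR 1))) -> 1
  row 28 [11100]: (0 OR ((1 AND 1) AND (1 XOR 0))) -> 1
  row 29 [11101]: (0 OR ((1 AND 1) AND (1 XOR 1))) -> 0
  row 30 [11110]: (1 OR ((1 AND 1) AND (1 XOR 0))) -> 1
  row 31 [11111]: (1 OR ((1 AND 1) AND (1 XOR 1))) -> 1
Full result column, 4 rows per line (a,b,c fixed per line; d,e runs 00..11 left to right):
  rows 0-3 [a,b,c=000]: 0011  = hex 3
  rows 4-7 [a,b,c=001]: 0011  = hex 3
  rows 8-11 [a,b,c=010]: 0011  = hex 3
  rows 12-15 [a,b,c=011]: 0011  = hex 3
  rows 16-19 [a,b,c=100]: 0111  = hex 7
  rows 20-23 [a,b,c=101]: 1011  = hex B
  rows 24-27 [a,b,c=110]: 0111  = hex 7
  rows 28-31 [a,b,c=111]: 1011  = hex B
Output column (row 0 .. row 31) = 00110011001100110111101101111011
Output column grouped in 4s = 0011 0011 0011 0011 0111 1011 0111 1011 = 0x33337B7B
Convert to decimal digit by digit (value = value*16 + digit):
  3 -> 3
  3*16 + 3 = 51
  51*16 + 3 = 819
  819*16 + 3 = 13107
  13107*16 + 7 = 209719
  209719*16 + 11 (B) = 3355515
  3355515*16 + 7 = 53688247
  53688247*16 + 11 (B) = 859011963
Decimal = 859011963

859011963


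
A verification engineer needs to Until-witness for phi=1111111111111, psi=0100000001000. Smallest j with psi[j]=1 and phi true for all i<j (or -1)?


(phi U psi) at 0: need smallest j with psi[j]=1 and phi[i]=1 for all i in [0,j).
Scan from step 0:
  step 0: phi=1, psi=0 -> continue
  step 1: psi=1 and phi held for [0,1) -> witness found
Witness step = 1

1


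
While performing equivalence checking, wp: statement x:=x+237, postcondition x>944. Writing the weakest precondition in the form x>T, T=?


Formula: wp(x:=E, P) = P[E/x] (substitute E for x in postcondition)
Step 1: Postcondition: x>944
Step 2: Substitute x+237 for x: x+237>944
Step 3: Solve for x: x > 944-237 = 707

707


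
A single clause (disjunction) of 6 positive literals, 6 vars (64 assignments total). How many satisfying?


Step 1: Total=2^6=64
Step 2: Unsat when all 6 false: 2^0=1
Step 3: Sat=64-1=63

63


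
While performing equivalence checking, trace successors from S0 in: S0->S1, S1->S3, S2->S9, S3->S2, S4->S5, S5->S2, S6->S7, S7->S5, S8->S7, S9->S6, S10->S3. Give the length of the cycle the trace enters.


Trace from S0 until a state repeats:
  S0 -> S1 -> S3 -> S2 -> S9 -> S6 -> S7 -> S5 -> S2
S2 first seen at step 3, revisited at step 8.
Cycle length = 8 - 3 = 5

5


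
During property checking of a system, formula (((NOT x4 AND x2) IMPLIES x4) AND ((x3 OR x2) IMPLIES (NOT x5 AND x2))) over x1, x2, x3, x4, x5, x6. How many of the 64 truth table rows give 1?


Formula: (((NOT x4 AND x2) IMPLIES x4) AND ((x3 OR x2) IMPLIES (NOT x5 AND x2))) over 6 vars (64 rows)
Evaluate each row (x1, x2, x3, x4, x5, x6 as bits, MSB first):
  row 0 [000000]: (((NOT 0 AND 0) IMPLIES 0) AND ((0 OR 0) IMPLIES (NOT 0 AND 0))) -> 1
  row 1 [000001]: (((NOT 0 AND 0) IMPLIES 0) AND ((0 OR 0) IMPLIES (NOT 0 AND 0))) -> 1
  row 2 [000010]: (((NOT 0 AND 0) IMPLIES 0) AND ((0 OR 0) IMPLIES (NOT 1 AND 0))) -> 1
  row 3 [000011]: (((NOT 0 AND 0) IMPLIES 0) AND ((0 OR 0) IMPLIES (NOT 1 AND 0))) -> 1
  row 4 [000100]: (((NOT 1 AND 0) IMPLIES 1) AND ((0 OR 0) IMPLIES (NOT 0 AND 0))) -> 1
  (every remaining row is evaluated the same way; all 64 results are listed next)
Full result column, 8 rows per line (x1,x2,x3 fixed per line; x4,x5,x6 runs 000..111 left to right):
  rows 0-7 [x1,x2,x3=000]: 11111111  (ones: 8)
  rows 8-15 [x1,x2,x3=001]: 00000000  (ones: 0)
  rows 16-23 [x1,x2,x3=010]: 00001100  (ones: 2)
  rows 24-31 [x1,x2,x3=011]: 00001100  (ones: 2)
  rows 32-39 [x1,x2,x3=100]: 11111111  (ones: 8)
  rows 40-47 [x1,x2,x3=101]: 00000000  (ones: 0)
  rows 48-55 [x1,x2,x3=110]: 00001100  (ones: 2)
  rows 56-63 [x1,x2,x3=111]: 00001100  (ones: 2)
Count of 1-rows = 8+0+2+2+8+0+2+2 = 24

24


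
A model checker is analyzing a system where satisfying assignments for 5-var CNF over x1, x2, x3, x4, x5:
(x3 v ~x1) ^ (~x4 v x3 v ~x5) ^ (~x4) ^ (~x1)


CNF with 4 clauses over 5 vars (32 assignments).
An assignment satisfies CNF iff every clause has >=1 true literal.
Check each row (bits = x1,x2,x3,x4,x5; clause T/F shown):
  row 0 [00000]: clauses=TTTT -> 1
  row 1 [00001]: clauses=TTTT -> 1
  row 2 [00010]: clauses=TTFT -> 0
  row 3 [00011]: clauses=TFFT -> 0
  row 4 [00100]: clauses=TTTT -> 1
  row 5 [00101]: clauses=TTTT -> 1
  row 6 [00110]: clauses=TTFT -> 0
  row 7 [00111]: clauses=TTFT -> 0
  row 8 [01000]: clauses=TTTT -> 1
  row 9 [01001]: clauses=TTTT -> 1
  row 10 [01010]: clauses=TTFT -> 0
  row 11 [01011]: clauses=TFFT -> 0
  row 12 [01100]: clauses=TTTT -> 1
  row 13 [01101]: clauses=TTTT -> 1
  row 14 [01110]: clauses=TTFT -> 0
  row 15 [01111]: clauses=TTFT -> 0
  row 16 [10000]: clauses=FTTF -> 0
  row 17 [10001]: clauses=FTTF -> 0
  row 18 [10010]: clauses=FTFF -> 0
  row 19 [10011]: clauses=FFFF -> 0
  row 20 [10100]: clauses=TTTF -> 0
  row 21 [10101]: clauses=TTTF -> 0
  row 22 [10110]: clauses=TTFF -> 0
  row 23 [10111]: clauses=TTFF -> 0
  row 24 [11000]: clauses=FTTF -> 0
  row 25 [11001]: clauses=FTTF -> 0
  row 26 [11010]: clauses=FTFF -> 0
  row 27 [11011]: clauses=FFFF -> 0
  row 28 [11100]: clauses=TTTF -> 0
  row 29 [11101]: clauses=TTTF -> 0
  row 30 [11110]: clauses=TTFF -> 0
  row 31 [11111]: clauses=TTFF -> 0
Full result column, 8 rows per line (x1,x2 fixed per line; x3,x4,x5 runs 000..111 left to right):
  rows 0-7 [x1,x2=00]: 11001100  (ones: 4)
  rows 8-15 [x1,x2=01]: 11001100  (ones: 4)
  rows 16-23 [x1,x2=10]: 00000000  (ones: 0)
  rows 24-31 [x1,x2=11]: 00000000  (ones: 0)
Satisfying assignments = 4+4+0+0 = 8

8


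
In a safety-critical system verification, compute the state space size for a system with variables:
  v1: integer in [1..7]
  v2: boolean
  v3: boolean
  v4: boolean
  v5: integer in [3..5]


State space = product of domain sizes of all variables.
Domain sizes:
  v1 (integer in [1..7]): 7
  v2 (boolean): 2
  v3 (boolean): 2
  v4 (boolean): 2
  v5 (integer in [3..5]): 3
Product = 7 * 2 * 2 * 2 * 3 = 168

168


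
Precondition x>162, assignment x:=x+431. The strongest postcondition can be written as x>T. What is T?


Formula: sp(P, x:=E) = exists old_x. (x = E[old_x/x]) AND P[old_x/x] (old_x is the value of x before the assignment; eliminate old_x by solving x = E[old_x/x] for old_x)
Step 1: Precondition P: x>162, i.e. old_x > 162
Step 2: Assignment gives x = old_x + 431, so old_x = x - 431
Step 3: Substitute into P: x - 431 > 162
Step 4: Simplify: x > 162+431 = 593

593


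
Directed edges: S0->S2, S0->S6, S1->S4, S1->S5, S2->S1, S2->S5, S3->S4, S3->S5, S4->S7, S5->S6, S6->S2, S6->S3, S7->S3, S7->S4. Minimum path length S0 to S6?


BFS layer-by-layer from S0:
  dist 0: {S0}
  dist 1: {S2, S6}
  -> S6 reached at distance 1
Shortest path length = 1

1


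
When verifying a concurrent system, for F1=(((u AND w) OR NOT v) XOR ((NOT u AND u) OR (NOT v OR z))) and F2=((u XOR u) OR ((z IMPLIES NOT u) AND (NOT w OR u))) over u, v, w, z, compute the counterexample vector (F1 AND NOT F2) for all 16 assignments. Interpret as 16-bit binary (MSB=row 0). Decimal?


F1 = (((u AND w) OR NOT v) XOR ((NOT u AND u) OR (NOT v OR z)))
F2 = ((u XOR u) OR ((z IMPLIES NOT u) AND (NOT w OR u)))
Counterexample to F1=>F2 is where F1=1 and F2=0.
Evaluate each row (bits = u,v,w,z, MSB first):
  row 0 [0000]: F1=0 F2=1 -> F1&~F2 -> 0
  row 1 [0001]: F1=0 F2=1 -> F1&~F2 -> 0
  row 2 [0010]: F1=0 F2=0 -> F1&~F2 -> 0
  row 3 [0011]: F1=0 F2=0 -> F1&~F2 -> 0
  row 4 [0100]: F1=0 F2=1 -> F1&~F2 -> 0
  row 5 [0101]: F1=1 F2=1 -> F1&~F2 -> 0
  row 6 [0110]: F1=0 F2=0 -> F1&~F2 -> 0
  row 7 [0111]: F1=1 F2=0 -> F1&~F2 -> 1
  row 8 [1000]: F1=0 F2=1 -> F1&~F2 -> 0
  row 9 [1001]: F1=0 F2=0 -> F1&~F2 -> 0
  row 10 [1010]: F1=0 F2=1 -> F1&~F2 -> 0
  row 11 [1011]: F1=0 F2=0 -> F1&~F2 -> 0
  row 12 [1100]: F1=0 F2=1 -> F1&~F2 -> 0
  row 13 [1101]: F1=1 F2=0 -> F1&~F2 -> 1
  row 14 [1110]: F1=1 F2=1 -> F1&~F2 -> 0
  row 15 [1111]: F1=0 F2=0 -> F1&~F2 -> 0
Full result column, 4 rows per line (u,v fixed per line; w,z runs 00..11 left to right):
  rows 0-3 [u,v=00]: 0000  = hex 0
  rows 4-7 [u,v=01]: 0001  = hex 1
  rows 8-11 [u,v=10]: 0000  = hex 0
  rows 12-15 [u,v=11]: 0100  = hex 4
Counterexample vector (row 0 .. row 15) = 0000000100000100
Output column grouped in 4s = 0000 0001 0000 0100 = 0x0104
Convert to decimal digit by digit (value = value*16 + digit):
  0 -> 0
  0*16 + 1 = 1
  1*16 + 0 = 16
  16*16 + 4 = 260
Decimal = 260

260


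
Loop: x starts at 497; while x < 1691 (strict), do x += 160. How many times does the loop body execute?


Step 1: x goes from 497 toward 1691 by 160; the body runs while x<1691, so iterations = ceil((bound-start)/step)
Step 2: Distance=1194
Step 3: ceil(1194/160)=8

8


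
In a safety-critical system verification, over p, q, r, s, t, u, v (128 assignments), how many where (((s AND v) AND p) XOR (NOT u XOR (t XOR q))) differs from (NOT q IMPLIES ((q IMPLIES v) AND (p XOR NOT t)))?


F1 = (((s AND v) AND p) XOR (NOT u XOR (t XOR q)))
F2 = (NOT q IMPLIES ((q IMPLIES v) AND (p XOR NOT t)))
Evaluate both on each of 128 rows (bits = p,q,r,s,t,u,v):
  row 0 [0000000]: F1=1 F2=1 -> 0
  row 1 [0000001]: F1=1 F2=1 -> 0
  row 2 [0000010]: F1=0 F2=1 (differ) -> 1
  row 3 [0000011]: F1=0 F2=1 (differ) -> 1
  row 4 [0000100]: F1=0 F2=0 -> 0
  (every remaining row is evaluated the same way; all 128 results are listed next)
Full result column, 8 rows per line (p,q,r,s fixed per line; t,u,v runs 000..111 left to right):
  rows 0-7 [p,q,r,s=0000]: 00110011  (ones: 4)
  rows 8-15 [p,q,r,s=0001]: 00110011  (ones: 4)
  rows 16-23 [p,q,r,s=0010]: 00110011  (ones: 4)
  rows 24-31 [p,q,r,s=0011]: 00110011  (ones: 4)
  rows 32-39 [p,q,r,s=0100]: 11000011  (ones: 4)
  rows 40-47 [p,q,r,s=0101]: 11000011  (ones: 4)
  rows 48-55 [p,q,r,s=0110]: 11000011  (ones: 4)
  rows 56-63 [p,q,r,s=0111]: 11000011  (ones: 4)
  rows 64-71 [p,q,r,s=1000]: 11001100  (ones: 4)
  rows 72-79 [p,q,r,s=1001]: 10011001  (ones: 4)
  rows 80-87 [p,q,r,s=1010]: 11001100  (ones: 4)
  rows 88-95 [p,q,r,s=1011]: 10011001  (ones: 4)
  rows 96-103 [p,q,r,s=1100]: 11000011  (ones: 4)
  rows 104-111 [p,q,r,s=1101]: 10010110  (ones: 4)
  rows 112-119 [p,q,r,s=1110]: 11000011  (ones: 4)
  rows 120-127 [p,q,r,s=1111]: 10010110  (ones: 4)
Disagreements = 4+4+4+4+4+4+4+4+4+4+4+4+4+4+4+4 = 64

64


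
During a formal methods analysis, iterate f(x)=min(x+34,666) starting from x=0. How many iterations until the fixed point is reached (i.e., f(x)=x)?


Step 1: x=0, cap=666, increment=34
Step 2: x grows by 34 each step until capped at 666; fixed point is x=666
Step 3: iterations = ceil(666/34) = 20

20


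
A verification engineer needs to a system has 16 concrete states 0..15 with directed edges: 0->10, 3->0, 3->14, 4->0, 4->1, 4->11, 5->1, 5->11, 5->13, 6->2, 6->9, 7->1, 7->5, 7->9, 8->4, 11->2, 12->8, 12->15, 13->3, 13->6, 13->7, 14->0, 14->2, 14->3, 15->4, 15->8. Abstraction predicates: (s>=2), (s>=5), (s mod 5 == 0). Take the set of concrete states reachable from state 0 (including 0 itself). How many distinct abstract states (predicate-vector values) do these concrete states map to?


BFS from 0:
Concrete reachable: {0, 10}
Abstract via predicates (s>=2), (s>=5), (s mod 5 == 0):
  (0,0,1) <- {0}
  (1,1,1) <- {10}
Distinct abstract states = 2

2


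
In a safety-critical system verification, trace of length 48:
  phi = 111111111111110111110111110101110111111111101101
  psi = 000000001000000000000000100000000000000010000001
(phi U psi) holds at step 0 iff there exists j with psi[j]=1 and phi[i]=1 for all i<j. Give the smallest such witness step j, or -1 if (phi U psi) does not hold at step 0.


(phi U psi) at 0: need smallest j with psi[j]=1 and phi[i]=1 for all i in [0,j).
Scan from step 0:
  step 0: phi=1, psi=0 -> continue
  step 1: phi=1, psi=0 -> continue
  step 2: phi=1, psi=0 -> continue
  step 3: phi=1, psi=0 -> continue
  step 8: psi=1 and phi held for [0,8) -> witness found
Witness step = 8

8


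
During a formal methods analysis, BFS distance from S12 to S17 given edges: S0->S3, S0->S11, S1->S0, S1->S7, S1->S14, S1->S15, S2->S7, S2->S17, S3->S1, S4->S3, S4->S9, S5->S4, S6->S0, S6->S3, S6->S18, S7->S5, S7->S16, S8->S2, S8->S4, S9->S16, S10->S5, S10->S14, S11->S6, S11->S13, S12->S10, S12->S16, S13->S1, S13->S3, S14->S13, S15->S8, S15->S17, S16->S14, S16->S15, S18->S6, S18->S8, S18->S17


BFS layer-by-layer from S12:
  dist 0: {S12}
  dist 1: {S10, S16}
  dist 2: {S5, S14, S15}
  dist 3: {S4, S8, S13, S17}
  -> S17 reached at distance 3
Shortest path length = 3

3


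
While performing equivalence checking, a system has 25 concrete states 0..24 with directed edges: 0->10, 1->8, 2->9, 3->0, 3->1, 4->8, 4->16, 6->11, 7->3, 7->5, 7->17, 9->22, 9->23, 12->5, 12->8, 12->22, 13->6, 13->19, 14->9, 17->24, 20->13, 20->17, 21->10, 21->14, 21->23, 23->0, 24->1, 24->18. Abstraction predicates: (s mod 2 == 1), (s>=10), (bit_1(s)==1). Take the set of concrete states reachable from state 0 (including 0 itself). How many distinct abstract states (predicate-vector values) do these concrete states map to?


BFS from 0:
Concrete reachable: {0, 10}
Abstract via predicates (s mod 2 == 1), (s>=10), (bit_1(s)==1):
  (0,0,0) <- {0}
  (0,1,1) <- {10}
Distinct abstract states = 2

2


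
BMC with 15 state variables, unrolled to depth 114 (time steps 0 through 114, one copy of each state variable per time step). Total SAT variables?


BMC unrolls to depth k, creating one copy of each state var for steps 0..k.
Step count = 114 + 1 = 115 (steps 0 through 114)
Vars per step = 15
Total = 15 * 115 = 1725

1725


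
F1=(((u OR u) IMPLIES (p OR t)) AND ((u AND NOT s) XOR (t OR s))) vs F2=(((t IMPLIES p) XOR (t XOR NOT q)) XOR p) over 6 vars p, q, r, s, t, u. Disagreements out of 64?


F1 = (((u OR u) IMPLIES (p OR t)) AND ((u AND NOT s) XOR (t OR s)))
F2 = (((t IMPLIES p) XOR (t XOR NOT q)) XOR p)
Evaluate both on each of 64 rows (bits = p,q,r,s,t,u):
  row 0 [000000]: F1=0 F2=0 -> 0
  row 1 [000001]: F1=0 F2=0 -> 0
  row 2 [000010]: F1=1 F2=0 (differ) -> 1
  row 3 [000011]: F1=0 F2=0 -> 0
  row 4 [000100]: F1=1 F2=0 (differ) -> 1
  (every remaining row is evaluated the same way; all 64 results are listed next)
Full result column, 8 rows per line (p,q,r fixed per line; s,t,u runs 000..111 left to right):
  rows 0-7 [p,q,r=000]: 00101011  (ones: 4)
  rows 8-15 [p,q,r=001]: 00101011  (ones: 4)
  rows 16-23 [p,q,r=010]: 11010100  (ones: 4)
  rows 24-31 [p,q,r=011]: 11010100  (ones: 4)
  rows 32-39 [p,q,r=100]: 10100011  (ones: 4)
  rows 40-47 [p,q,r=101]: 10100011  (ones: 4)
  rows 48-55 [p,q,r=110]: 01011100  (ones: 4)
  rows 56-63 [p,q,r=111]: 01011100  (ones: 4)
Disagreements = 4+4+4+4+4+4+4+4 = 32

32


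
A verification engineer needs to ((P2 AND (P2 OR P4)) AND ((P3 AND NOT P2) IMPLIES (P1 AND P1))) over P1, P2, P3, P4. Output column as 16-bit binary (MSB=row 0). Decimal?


Formula: ((P2 AND (P2 OR P4)) AND ((P3 AND NOT P2) IMPLIES (P1 AND P1))) over P1, P2, P3, P4 (16 rows)
Evaluate each row (bits = P1,P2,P3,P4, MSB first):
  row 0 [0000]: ((0 AND (0 OR 0)) AND ((0 AND NOT 0) IMPLIES (0 AND 0))) -> 0
  row 1 [0001]: ((0 AND (0 OR 1)) AND ((0 AND NOT 0) IMPLIES (0 AND 0))) -> 0
  row 2 [0010]: ((0 AND (0 OR 0)) AND ((1 AND NOT 0) IMPLIES (0 AND 0))) -> 0
  row 3 [0011]: ((0 AND (0 OR 1)) AND ((1 AND NOT 0) IMPLIES (0 AND 0))) -> 0
  row 4 [0100]: ((1 AND (1 OR 0)) AND ((0 AND NOT 1) IMPLIES (0 AND 0))) -> 1
  row 5 [0101]: ((1 AND (1 OR 1)) AND ((0 AND NOT 1) IMPLIES (0 AND 0))) -> 1
  row 6 [0110]: ((1 AND (1 OR 0)) AND ((1 AND NOT 1) IMPLIES (0 AND 0))) -> 1
  row 7 [0111]: ((1 AND (1 OR 1)) AND ((1 AND NOT 1) IMPLIES (0 AND 0))) -> 1
  row 8 [1000]: ((0 AND (0 OR 0)) AND ((0 AND NOT 0) IMPLIES (1 AND 1))) -> 0
  row 9 [1001]: ((0 AND (0 OR 1)) AND ((0 AND NOT 0) IMPLIES (1 AND 1))) -> 0
  row 10 [1010]: ((0 AND (0 OR 0)) AND ((1 AND NOT 0) IMPLIES (1 AND 1))) -> 0
  row 11 [1011]: ((0 AND (0 OR 1)) AND ((1 AND NOT 0) IMPLIES (1 AND 1))) -> 0
  row 12 [1100]: ((1 AND (1 OR 0)) AND ((0 AND NOT 1) IMPLIES (1 AND 1))) -> 1
  row 13 [1101]: ((1 AND (1 OR 1)) AND ((0 AND NOT 1) IMPLIES (1 AND 1))) -> 1
  row 14 [1110]: ((1 AND (1 OR 0)) AND ((1 AND NOT 1) IMPLIES (1 AND 1))) -> 1
  row 15 [1111]: ((1 AND (1 OR 1)) AND ((1 AND NOT 1) IMPLIES (1 AND 1))) -> 1
Full result column, 4 rows per line (P1,P2 fixed per line; P3,P4 runs 00..11 left to right):
  rows 0-3 [P1,P2=00]: 0000  = hex 0
  rows 4-7 [P1,P2=01]: 1111  = hex F
  rows 8-11 [P1,P2=10]: 0000  = hex 0
  rows 12-15 [P1,P2=11]: 1111  = hex F
Output column (row 0 .. row 15) = 0000111100001111
Output column grouped in 4s = 0000 1111 0000 1111 = 0x0F0F
Convert to decimal digit by digit (value = value*16 + digit):
  0 -> 0
  0*16 + 15 (F) = 15
  15*16 + 0 = 240
  240*16 + 15 (F) = 3855
Decimal = 3855

3855


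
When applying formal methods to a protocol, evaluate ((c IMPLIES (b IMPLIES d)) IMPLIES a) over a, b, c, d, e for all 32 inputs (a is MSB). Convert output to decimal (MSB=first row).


Formula: ((c IMPLIES (b IMPLIES d)) IMPLIES a) over a, b, c, d, e (32 rows)
Evaluate each row (bits = a,b,c,d,e, MSB first):
  row 0 [00000]: ((0 IMPLIES (0 IMPLIES 0)) IMPLIES 0) -> 0
  row 1 [00001]: ((0 IMPLIES (0 IMPLIES 0)) IMPLIES 0) -> 0
  row 2 [00010]: ((0 IMPLIES (0 IMPLIES 1)) IMPLIES 0) -> 0
  row 3 [00011]: ((0 IMPLIES (0 IMPLIES 1)) IMPLIES 0) -> 0
  row 4 [00100]: ((1 IMPLIES (0 IMPLIES 0)) IMPLIES 0) -> 0
  row 5 [00101]: ((1 IMPLIES (0 IMPLIES 0)) IMPLIES 0) -> 0
  row 6 [00110]: ((1 IMPLIES (0 IMPLIES 1)) IMPLIES 0) -> 0
  row 7 [00111]: ((1 IMPLIES (0 IMPLIES 1)) IMPLIES 0) -> 0
  row 8 [01000]: ((0 IMPLIES (1 IMPLIES 0)) IMPLIES 0) -> 0
  row 9 [01001]: ((0 IMPLIES (1 IMPLIES 0)) IMPLIES 0) -> 0
  row 10 [01010]: ((0 IMPLIES (1 IMPLIES 1)) IMPLIES 0) -> 0
  row 11 [01011]: ((0 IMPLIES (1 IMPLIES 1)) IMPLIES 0) -> 0
  row 12 [01100]: ((1 IMPLIES (1 IMPLIES 0)) IMPLIES 0) -> 1
  row 13 [01101]: ((1 IMPLIES (1 IMPLIES 0)) IMPLIES 0) -> 1
  row 14 [01110]: ((1 IMPLIES (1 IMPLIES 1)) IMPLIES 0) -> 0
  row 15 [01111]: ((1 IMPLIES (1 IMPLIES 1)) IMPLIES 0) -> 0
  row 16 [10000]: ((0 IMPLIES (0 IMPLIES 0)) IMPLIES 1) -> 1
  row 17 [10001]: ((0 IMPLIES (0 IMPLIES 0)) IMPLIES 1) -> 1
  row 18 [10010]: ((0 IMPLIES (0 IMPLIES 1)) IMPLIES 1) -> 1
  row 19 [10011]: ((0 IMPLIES (0 IMPLIES 1)) IMPLIES 1) -> 1
  row 20 [10100]: ((1 IMPLIES (0 IMPLIES 0)) IMPLIES 1) -> 1
  row 21 [10101]: ((1 IMPLIES (0 IMPLIES 0)) IMPLIES 1) -> 1
  row 22 [10110]: ((1 IMPLIES (0 IMPLIES 1)) IMPLIES 1) -> 1
  row 23 [10111]: ((1 IMPLIES (0 IMPLIES 1)) IMPLIES 1) -> 1
  row 24 [11000]: ((0 IMPLIES (1 IMPLIES 0)) IMPLIES 1) -> 1
  row 25 [11001]: ((0 IMPLIES (1 IMPLIES 0)) IMPLIES 1) -> 1
  row 26 [11010]: ((0 IMPLIES (1 IMPLIES 1)) IMPLIES 1) -> 1
  row 27 [11011]: ((0 IMPLIES (1 IMPLIES 1)) IMPLIES 1) -> 1
  row 28 [11100]: ((1 IMPLIES (1 IMPLIES 0)) IMPLIES 1) -> 1
  row 29 [11101]: ((1 IMPLIES (1 IMPLIES 0)) IMPLIES 1) -> 1
  row 30 [11110]: ((1 IMPLIES (1 IMPLIES 1)) IMPLIES 1) -> 1
  row 31 [11111]: ((1 IMPLIES (1 IMPLIES 1)) IMPLIES 1) -> 1
Full result column, 4 rows per line (a,b,c fixed per line; d,e runs 00..11 left to right):
  rows 0-3 [a,b,c=000]: 0000  = hex 0
  rows 4-7 [a,b,c=001]: 0000  = hex 0
  rows 8-11 [a,b,c=010]: 0000  = hex 0
  rows 12-15 [a,b,c=011]: 1100  = hex C
  rows 16-19 [a,b,c=100]: 1111  = hex F
  rows 20-23 [a,b,c=101]: 1111  = hex F
  rows 24-27 [a,b,c=110]: 1111  = hex F
  rows 28-31 [a,b,c=111]: 1111  = hex F
Output column (row 0 .. row 31) = 00000000000011001111111111111111
Output column grouped in 4s = 0000 0000 0000 1100 1111 1111 1111 1111 = 0x000CFFFF
Convert to decimal digit by digit (value = value*16 + digit):
  0 -> 0
  0*16 + 0 = 0
  0*16 + 0 = 0
  0*16 + 12 (C) = 12
  12*16 + 15 (F) = 207
  207*16 + 15 (F) = 3327
  3327*16 + 15 (F) = 53247
  53247*16 + 15 (F) = 851967
Decimal = 851967

851967


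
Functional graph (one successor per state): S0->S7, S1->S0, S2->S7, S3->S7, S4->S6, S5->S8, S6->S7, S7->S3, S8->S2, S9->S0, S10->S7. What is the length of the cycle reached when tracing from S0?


Trace from S0 until a state repeats:
  S0 -> S7 -> S3 -> S7
S7 first seen at step 1, revisited at step 3.
Cycle length = 3 - 1 = 2

2


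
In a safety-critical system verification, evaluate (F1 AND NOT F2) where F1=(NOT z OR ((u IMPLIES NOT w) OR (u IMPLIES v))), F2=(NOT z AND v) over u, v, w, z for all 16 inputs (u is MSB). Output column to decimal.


F1 = (NOT z OR ((u IMPLIES NOT w) OR (u IMPLIES v)))
F2 = (NOT z AND v)
Counterexample to F1=>F2 is where F1=1 and F2=0.
Evaluate each row (bits = u,v,w,z, MSB first):
  row 0 [0000]: F1=1 F2=0 -> F1&~F2 -> 1
  row 1 [0001]: F1=1 F2=0 -> F1&~F2 -> 1
  row 2 [0010]: F1=1 F2=0 -> F1&~F2 -> 1
  row 3 [0011]: F1=1 F2=0 -> F1&~F2 -> 1
  row 4 [0100]: F1=1 F2=1 -> F1&~F2 -> 0
  row 5 [0101]: F1=1 F2=0 -> F1&~F2 -> 1
  row 6 [0110]: F1=1 F2=1 -> F1&~F2 -> 0
  row 7 [0111]: F1=1 F2=0 -> F1&~F2 -> 1
  row 8 [1000]: F1=1 F2=0 -> F1&~F2 -> 1
  row 9 [1001]: F1=1 F2=0 -> F1&~F2 -> 1
  row 10 [1010]: F1=1 F2=0 -> F1&~F2 -> 1
  row 11 [1011]: F1=0 F2=0 -> F1&~F2 -> 0
  row 12 [1100]: F1=1 F2=1 -> F1&~F2 -> 0
  row 13 [1101]: F1=1 F2=0 -> F1&~F2 -> 1
  row 14 [1110]: F1=1 F2=1 -> F1&~F2 -> 0
  row 15 [1111]: F1=1 F2=0 -> F1&~F2 -> 1
Full result column, 4 rows per line (u,v fixed per line; w,z runs 00..11 left to right):
  rows 0-3 [u,v=00]: 1111  = hex F
  rows 4-7 [u,v=01]: 0101  = hex 5
  rows 8-11 [u,v=10]: 1110  = hex E
  rows 12-15 [u,v=11]: 0101  = hex 5
Counterexample vector (row 0 .. row 15) = 1111010111100101
Output column grouped in 4s = 1111 0101 1110 0101 = 0xF5E5
Convert to decimal digit by digit (value = value*16 + digit):
  F -> 15
  15*16 + 5 = 245
  245*16 + 14 (E) = 3934
  3934*16 + 5 = 62949
Decimal = 62949

62949


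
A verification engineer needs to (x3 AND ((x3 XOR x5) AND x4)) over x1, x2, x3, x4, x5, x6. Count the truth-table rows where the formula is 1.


Formula: (x3 AND ((x3 XOR x5) AND x4)) over 6 vars (64 rows)
Evaluate each row (x1, x2, x3, x4, x5, x6 as bits, MSB first):
  row 0 [000000]: (0 AND ((0 XOR 0) AND 0)) -> 0
  row 1 [000001]: (0 AND ((0 XOR 0) AND 0)) -> 0
  row 2 [000010]: (0 AND ((0 XOR 1) AND 0)) -> 0
  row 3 [000011]: (0 AND ((0 XOR 1) AND 0)) -> 0
  row 4 [000100]: (0 AND ((0 XOR 0) AND 1)) -> 0
  (every remaining row is evaluated the same way; all 64 results are listed next)
Full result column, 8 rows per line (x1,x2,x3 fixed per line; x4,x5,x6 runs 000..111 left to right):
  rows 0-7 [x1,x2,x3=000]: 00000000  (ones: 0)
  rows 8-15 [x1,x2,x3=001]: 00001100  (ones: 2)
  rows 16-23 [x1,x2,x3=010]: 00000000  (ones: 0)
  rows 24-31 [x1,x2,x3=011]: 00001100  (ones: 2)
  rows 32-39 [x1,x2,x3=100]: 00000000  (ones: 0)
  rows 40-47 [x1,x2,x3=101]: 00001100  (ones: 2)
  rows 48-55 [x1,x2,x3=110]: 00000000  (ones: 0)
  rows 56-63 [x1,x2,x3=111]: 00001100  (ones: 2)
Count of 1-rows = 0+2+0+2+0+2+0+2 = 8

8


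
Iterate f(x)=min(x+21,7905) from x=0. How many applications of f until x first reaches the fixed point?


Step 1: x=0, cap=7905, increment=21
Step 2: x grows by 21 each step until capped at 7905; fixed point is x=7905
Step 3: iterations = ceil(7905/21) = 377

377


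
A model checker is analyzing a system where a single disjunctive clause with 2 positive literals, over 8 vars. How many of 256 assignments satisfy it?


Step 1: Total=2^8=256
Step 2: Unsat when all 2 false: 2^6=64
Step 3: Sat=256-64=192

192


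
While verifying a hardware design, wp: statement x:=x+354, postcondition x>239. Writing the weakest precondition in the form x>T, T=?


Formula: wp(x:=E, P) = P[E/x] (substitute E for x in postcondition)
Step 1: Postcondition: x>239
Step 2: Substitute x+354 for x: x+354>239
Step 3: Solve for x: x > 239-354 = -115

-115


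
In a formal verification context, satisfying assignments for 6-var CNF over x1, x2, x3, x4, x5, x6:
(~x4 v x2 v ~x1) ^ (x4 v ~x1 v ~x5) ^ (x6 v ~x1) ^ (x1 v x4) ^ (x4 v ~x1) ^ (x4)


CNF with 6 clauses over 6 vars (64 assignments).
An assignment satisfies CNF iff every clause has >=1 true literal.
Check each row (bits = x1,x2,x3,x4,x5,x6; clause T/F shown):
  row 0 [000000]: clauses=TTTFTF -> 0
  row 1 [000001]: clauses=TTTFTF -> 0
  row 2 [000010]: clauses=TTTFTF -> 0
  row 3 [000011]: clauses=TTTFTF -> 0
  row 4 [000100]: clauses=TTTTTT -> 1
  (every remaining row is evaluated the same way; all 64 results are listed next)
Full result column, 8 rows per line (x1,x2,x3 fixed per line; x4,x5,x6 runs 000..111 left to right):
  rows 0-7 [x1,x2,x3=000]: 00001111  (ones: 4)
  rows 8-15 [x1,x2,x3=001]: 00001111  (ones: 4)
  rows 16-23 [x1,x2,x3=010]: 00001111  (ones: 4)
  rows 24-31 [x1,x2,x3=011]: 00001111  (ones: 4)
  rows 32-39 [x1,x2,x3=100]: 00000000  (ones: 0)
  rows 40-47 [x1,x2,x3=101]: 00000000  (ones: 0)
  rows 48-55 [x1,x2,x3=110]: 00000101  (ones: 2)
  rows 56-63 [x1,x2,x3=111]: 00000101  (ones: 2)
Satisfying assignments = 4+4+4+4+0+0+2+2 = 20

20


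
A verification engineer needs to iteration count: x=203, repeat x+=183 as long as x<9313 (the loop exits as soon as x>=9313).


Step 1: x goes from 203 toward 9313 by 183; the body runs while x<9313, so iterations = ceil((bound-start)/step)
Step 2: Distance=9110
Step 3: ceil(9110/183)=50

50


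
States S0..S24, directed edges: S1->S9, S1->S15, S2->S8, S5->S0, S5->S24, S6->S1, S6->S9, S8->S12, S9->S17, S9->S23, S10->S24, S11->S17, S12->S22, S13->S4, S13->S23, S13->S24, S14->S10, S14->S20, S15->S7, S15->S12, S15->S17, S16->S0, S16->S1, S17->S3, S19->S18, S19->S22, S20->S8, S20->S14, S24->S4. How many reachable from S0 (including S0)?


BFS from S0:
  layer 0: {S0}
Reachable set: {S0}
Count = 1

1


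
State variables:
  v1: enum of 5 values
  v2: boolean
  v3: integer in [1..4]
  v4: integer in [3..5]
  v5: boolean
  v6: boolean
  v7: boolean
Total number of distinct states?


State space = product of domain sizes of all variables.
Domain sizes:
  v1 (enum of 5 values): 5
  v2 (boolean): 2
  v3 (integer in [1..4]): 4
  v4 (integer in [3..5]): 3
  v5 (boolean): 2
  v6 (boolean): 2
  v7 (boolean): 2
Product = 5 * 2 * 4 * 3 * 2 * 2 * 2 = 960

960
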